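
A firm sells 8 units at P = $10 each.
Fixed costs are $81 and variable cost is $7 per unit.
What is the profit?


Total Revenue = P * Q = 10 * 8 = $80
Total Cost = FC + VC*Q = 81 + 7*8 = $137
Profit = TR - TC = 80 - 137 = $-57

$-57


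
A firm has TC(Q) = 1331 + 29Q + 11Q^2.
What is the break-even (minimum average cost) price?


AC(Q) = 1331/Q + 29 + 11Q
To minimize: dAC/dQ = -1331/Q^2 + 11 = 0
Q^2 = 1331/11 = 121
Q* = 11
Min AC = 1331/11 + 29 + 11*11
Min AC = 121 + 29 + 121 = 271

271


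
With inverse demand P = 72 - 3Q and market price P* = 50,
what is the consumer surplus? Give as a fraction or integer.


Maximum willingness to pay (at Q=0): P_max = 72
Quantity demanded at P* = 50:
Q* = (72 - 50)/3 = 22/3
CS = (1/2) * Q* * (P_max - P*)
CS = (1/2) * 22/3 * (72 - 50)
CS = (1/2) * 22/3 * 22 = 242/3

242/3


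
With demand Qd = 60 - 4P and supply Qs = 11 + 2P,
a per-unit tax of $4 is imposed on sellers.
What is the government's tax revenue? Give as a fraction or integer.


With tax on sellers, new supply: Qs' = 11 + 2(P - 4)
= 3 + 2P
New equilibrium quantity:
Q_new = 22
Tax revenue = tax * Q_new = 4 * 22 = 88

88


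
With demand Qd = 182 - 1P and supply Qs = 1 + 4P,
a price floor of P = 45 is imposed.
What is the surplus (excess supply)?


At P = 45:
Qd = 182 - 1*45 = 137
Qs = 1 + 4*45 = 181
Surplus = Qs - Qd = 181 - 137 = 44

44


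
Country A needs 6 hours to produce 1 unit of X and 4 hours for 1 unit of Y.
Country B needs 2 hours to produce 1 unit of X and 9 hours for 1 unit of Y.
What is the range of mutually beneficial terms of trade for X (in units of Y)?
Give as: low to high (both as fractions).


Opportunity cost of X for Country A = hours_X / hours_Y = 6/4 = 3/2 units of Y
Opportunity cost of X for Country B = hours_X / hours_Y = 2/9 = 2/9 units of Y
Terms of trade must be between the two opportunity costs.
Range: 2/9 to 3/2

2/9 to 3/2


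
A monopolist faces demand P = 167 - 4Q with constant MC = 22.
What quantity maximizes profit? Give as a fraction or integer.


TR = P*Q = (167 - 4Q)Q = 167Q - 4Q^2
MR = dTR/dQ = 167 - 8Q
Set MR = MC:
167 - 8Q = 22
145 = 8Q
Q* = 145/8 = 145/8

145/8


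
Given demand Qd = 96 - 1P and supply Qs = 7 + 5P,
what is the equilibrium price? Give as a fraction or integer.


At equilibrium, Qd = Qs.
96 - 1P = 7 + 5P
96 - 7 = 1P + 5P
89 = 6P
P* = 89/6 = 89/6

89/6


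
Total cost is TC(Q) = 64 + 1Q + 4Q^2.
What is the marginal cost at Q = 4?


MC = dTC/dQ = 1 + 2*4*Q
At Q = 4:
MC = 1 + 8*4
MC = 1 + 32 = 33

33


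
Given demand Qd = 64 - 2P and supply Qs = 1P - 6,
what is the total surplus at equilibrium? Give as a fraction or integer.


Find equilibrium: 64 - 2P = 1P - 6
64 + 6 = 3P
P* = 70/3 = 70/3
Q* = 1*70/3 - 6 = 52/3
Inverse demand: P = 32 - Q/2, so P_max = 32
Inverse supply: P = 6 + Q/1, so P_min = 6
CS = (1/2) * 52/3 * (32 - 70/3) = 676/9
PS = (1/2) * 52/3 * (70/3 - 6) = 1352/9
TS = CS + PS = 676/9 + 1352/9 = 676/3

676/3


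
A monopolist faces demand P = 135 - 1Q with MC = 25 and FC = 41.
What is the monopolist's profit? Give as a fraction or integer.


MR = MC: 135 - 2Q = 25
Q* = 55
P* = 135 - 1*55 = 80
Profit = (P* - MC)*Q* - FC
= (80 - 25)*55 - 41
= 55*55 - 41
= 3025 - 41 = 2984

2984


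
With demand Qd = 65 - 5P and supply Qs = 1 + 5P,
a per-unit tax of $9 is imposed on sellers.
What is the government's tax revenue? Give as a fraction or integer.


With tax on sellers, new supply: Qs' = 1 + 5(P - 9)
= 5P - 44
New equilibrium quantity:
Q_new = 21/2
Tax revenue = tax * Q_new = 9 * 21/2 = 189/2

189/2


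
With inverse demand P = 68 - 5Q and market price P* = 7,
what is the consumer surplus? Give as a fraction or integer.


Maximum willingness to pay (at Q=0): P_max = 68
Quantity demanded at P* = 7:
Q* = (68 - 7)/5 = 61/5
CS = (1/2) * Q* * (P_max - P*)
CS = (1/2) * 61/5 * (68 - 7)
CS = (1/2) * 61/5 * 61 = 3721/10

3721/10


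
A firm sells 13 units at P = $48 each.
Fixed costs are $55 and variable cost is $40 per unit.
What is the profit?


Total Revenue = P * Q = 48 * 13 = $624
Total Cost = FC + VC*Q = 55 + 40*13 = $575
Profit = TR - TC = 624 - 575 = $49

$49


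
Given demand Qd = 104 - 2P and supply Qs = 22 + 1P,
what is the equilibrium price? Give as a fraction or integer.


At equilibrium, Qd = Qs.
104 - 2P = 22 + 1P
104 - 22 = 2P + 1P
82 = 3P
P* = 82/3 = 82/3

82/3


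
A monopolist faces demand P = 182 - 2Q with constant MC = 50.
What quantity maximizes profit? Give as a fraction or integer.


TR = P*Q = (182 - 2Q)Q = 182Q - 2Q^2
MR = dTR/dQ = 182 - 4Q
Set MR = MC:
182 - 4Q = 50
132 = 4Q
Q* = 132/4 = 33

33


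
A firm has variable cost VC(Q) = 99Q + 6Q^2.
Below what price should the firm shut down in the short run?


AVC(Q) = VC(Q)/Q = 99 + 6Q
AVC is increasing in Q, so minimum AVC is at Q -> 0+.
Min AVC = 99
The firm should shut down if P < 99.

99


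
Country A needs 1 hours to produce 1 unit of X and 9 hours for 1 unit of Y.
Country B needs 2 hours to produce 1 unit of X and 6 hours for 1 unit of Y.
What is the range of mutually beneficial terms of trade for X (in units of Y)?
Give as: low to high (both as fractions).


Opportunity cost of X for Country A = hours_X / hours_Y = 1/9 = 1/9 units of Y
Opportunity cost of X for Country B = hours_X / hours_Y = 2/6 = 1/3 units of Y
Terms of trade must be between the two opportunity costs.
Range: 1/9 to 1/3

1/9 to 1/3


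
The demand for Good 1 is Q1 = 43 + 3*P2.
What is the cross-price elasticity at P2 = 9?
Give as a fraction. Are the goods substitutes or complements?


dQ1/dP2 = 3
At P2 = 9: Q1 = 43 + 3*9 = 70
Exy = (dQ1/dP2)(P2/Q1) = 3 * 9 / 70 = 27/70
Since Exy > 0, the goods are substitutes.

27/70 (substitutes)


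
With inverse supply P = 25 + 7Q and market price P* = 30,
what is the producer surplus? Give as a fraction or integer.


Minimum supply price (at Q=0): P_min = 25
Quantity supplied at P* = 30:
Q* = (30 - 25)/7 = 5/7
PS = (1/2) * Q* * (P* - P_min)
PS = (1/2) * 5/7 * (30 - 25)
PS = (1/2) * 5/7 * 5 = 25/14

25/14


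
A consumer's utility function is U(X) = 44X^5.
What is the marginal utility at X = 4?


MU = dU/dX = 44*5*X^(5-1)
MU = 220*X^4
At X = 4:
MU = 220 * 4^4
MU = 220 * 256 = 56320

56320


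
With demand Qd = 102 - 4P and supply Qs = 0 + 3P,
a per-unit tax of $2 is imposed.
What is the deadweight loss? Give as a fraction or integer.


Pre-tax equilibrium quantity: Q* = 306/7
Post-tax equilibrium quantity: Q_tax = 282/7
Reduction in quantity: Q* - Q_tax = 24/7
DWL = (1/2) * tax * (Q* - Q_tax)
DWL = (1/2) * 2 * 24/7 = 24/7

24/7


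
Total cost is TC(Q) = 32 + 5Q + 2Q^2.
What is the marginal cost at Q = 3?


MC = dTC/dQ = 5 + 2*2*Q
At Q = 3:
MC = 5 + 4*3
MC = 5 + 12 = 17

17


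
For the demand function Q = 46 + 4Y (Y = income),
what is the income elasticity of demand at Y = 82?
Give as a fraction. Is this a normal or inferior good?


dQ/dY = 4
At Y = 82: Q = 46 + 4*82 = 374
Ey = (dQ/dY)(Y/Q) = 4 * 82 / 374 = 164/187
Since Ey > 0, this is a normal good.

164/187 (normal good)


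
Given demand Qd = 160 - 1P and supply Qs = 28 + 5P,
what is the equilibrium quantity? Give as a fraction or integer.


First find equilibrium price:
160 - 1P = 28 + 5P
P* = 132/6 = 22
Then substitute into demand:
Q* = 160 - 1 * 22 = 138

138


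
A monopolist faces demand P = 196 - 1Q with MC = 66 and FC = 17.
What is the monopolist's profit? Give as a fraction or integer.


MR = MC: 196 - 2Q = 66
Q* = 65
P* = 196 - 1*65 = 131
Profit = (P* - MC)*Q* - FC
= (131 - 66)*65 - 17
= 65*65 - 17
= 4225 - 17 = 4208

4208


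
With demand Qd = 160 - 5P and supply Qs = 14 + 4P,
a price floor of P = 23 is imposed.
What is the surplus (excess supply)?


At P = 23:
Qd = 160 - 5*23 = 45
Qs = 14 + 4*23 = 106
Surplus = Qs - Qd = 106 - 45 = 61

61


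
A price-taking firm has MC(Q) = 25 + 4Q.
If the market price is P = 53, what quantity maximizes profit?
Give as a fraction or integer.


In perfect competition, profit is maximized where P = MC.
53 = 25 + 4Q
28 = 4Q
Q* = 28/4 = 7

7


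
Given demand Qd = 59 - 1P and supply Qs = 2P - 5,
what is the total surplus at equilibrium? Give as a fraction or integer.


Find equilibrium: 59 - 1P = 2P - 5
59 + 5 = 3P
P* = 64/3 = 64/3
Q* = 2*64/3 - 5 = 113/3
Inverse demand: P = 59 - Q/1, so P_max = 59
Inverse supply: P = 5/2 + Q/2, so P_min = 5/2
CS = (1/2) * 113/3 * (59 - 64/3) = 12769/18
PS = (1/2) * 113/3 * (64/3 - 5/2) = 12769/36
TS = CS + PS = 12769/18 + 12769/36 = 12769/12

12769/12


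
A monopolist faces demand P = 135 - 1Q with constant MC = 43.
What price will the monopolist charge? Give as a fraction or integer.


MR = 135 - 2Q
Set MR = MC: 135 - 2Q = 43
Q* = 46
Substitute into demand:
P* = 135 - 1*46 = 89

89


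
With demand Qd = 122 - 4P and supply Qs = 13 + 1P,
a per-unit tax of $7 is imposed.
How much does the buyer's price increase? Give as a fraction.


With a per-unit tax, the buyer's price increase depends on relative slopes.
Supply slope: d = 1, Demand slope: b = 4
Buyer's price increase = d * tax / (b + d)
= 1 * 7 / (4 + 1)
= 7 / 5 = 7/5

7/5


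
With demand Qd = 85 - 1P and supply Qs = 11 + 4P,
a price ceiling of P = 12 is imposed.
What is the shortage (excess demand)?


At P = 12:
Qd = 85 - 1*12 = 73
Qs = 11 + 4*12 = 59
Shortage = Qd - Qs = 73 - 59 = 14

14


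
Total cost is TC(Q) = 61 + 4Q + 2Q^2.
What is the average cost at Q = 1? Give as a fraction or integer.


TC(1) = 61 + 4*1 + 2*1^2
TC(1) = 61 + 4 + 2 = 67
AC = TC/Q = 67/1 = 67

67


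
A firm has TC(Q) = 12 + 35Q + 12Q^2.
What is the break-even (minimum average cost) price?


AC(Q) = 12/Q + 35 + 12Q
To minimize: dAC/dQ = -12/Q^2 + 12 = 0
Q^2 = 12/12 = 1
Q* = 1
Min AC = 12/1 + 35 + 12*1
Min AC = 12 + 35 + 12 = 59

59


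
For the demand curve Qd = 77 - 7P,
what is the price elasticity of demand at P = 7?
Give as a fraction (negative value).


dQ/dP = -7
At P = 7: Q = 77 - 7*7 = 28
E = (dQ/dP)(P/Q) = (-7)(7/28) = -7/4

-7/4


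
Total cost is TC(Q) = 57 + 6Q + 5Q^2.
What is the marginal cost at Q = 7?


MC = dTC/dQ = 6 + 2*5*Q
At Q = 7:
MC = 6 + 10*7
MC = 6 + 70 = 76

76


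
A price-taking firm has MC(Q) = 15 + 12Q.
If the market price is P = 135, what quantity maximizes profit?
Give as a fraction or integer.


In perfect competition, profit is maximized where P = MC.
135 = 15 + 12Q
120 = 12Q
Q* = 120/12 = 10

10


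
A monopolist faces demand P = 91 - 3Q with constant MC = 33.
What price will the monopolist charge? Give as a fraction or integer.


MR = 91 - 6Q
Set MR = MC: 91 - 6Q = 33
Q* = 29/3
Substitute into demand:
P* = 91 - 3*29/3 = 62

62


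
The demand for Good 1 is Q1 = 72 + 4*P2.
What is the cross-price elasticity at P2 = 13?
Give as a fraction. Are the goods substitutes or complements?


dQ1/dP2 = 4
At P2 = 13: Q1 = 72 + 4*13 = 124
Exy = (dQ1/dP2)(P2/Q1) = 4 * 13 / 124 = 13/31
Since Exy > 0, the goods are substitutes.

13/31 (substitutes)


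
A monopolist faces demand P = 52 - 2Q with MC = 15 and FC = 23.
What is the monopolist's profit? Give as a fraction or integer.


MR = MC: 52 - 4Q = 15
Q* = 37/4
P* = 52 - 2*37/4 = 67/2
Profit = (P* - MC)*Q* - FC
= (67/2 - 15)*37/4 - 23
= 37/2*37/4 - 23
= 1369/8 - 23 = 1185/8

1185/8


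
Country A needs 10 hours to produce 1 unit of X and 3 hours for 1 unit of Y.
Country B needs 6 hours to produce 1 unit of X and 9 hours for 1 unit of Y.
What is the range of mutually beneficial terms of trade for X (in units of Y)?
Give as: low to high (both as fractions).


Opportunity cost of X for Country A = hours_X / hours_Y = 10/3 = 10/3 units of Y
Opportunity cost of X for Country B = hours_X / hours_Y = 6/9 = 2/3 units of Y
Terms of trade must be between the two opportunity costs.
Range: 2/3 to 10/3

2/3 to 10/3


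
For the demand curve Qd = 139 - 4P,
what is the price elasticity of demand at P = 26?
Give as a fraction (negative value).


dQ/dP = -4
At P = 26: Q = 139 - 4*26 = 35
E = (dQ/dP)(P/Q) = (-4)(26/35) = -104/35

-104/35


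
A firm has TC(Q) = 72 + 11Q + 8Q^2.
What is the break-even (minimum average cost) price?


AC(Q) = 72/Q + 11 + 8Q
To minimize: dAC/dQ = -72/Q^2 + 8 = 0
Q^2 = 72/8 = 9
Q* = 3
Min AC = 72/3 + 11 + 8*3
Min AC = 24 + 11 + 24 = 59

59


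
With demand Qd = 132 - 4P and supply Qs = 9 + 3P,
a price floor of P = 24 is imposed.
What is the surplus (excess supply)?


At P = 24:
Qd = 132 - 4*24 = 36
Qs = 9 + 3*24 = 81
Surplus = Qs - Qd = 81 - 36 = 45

45


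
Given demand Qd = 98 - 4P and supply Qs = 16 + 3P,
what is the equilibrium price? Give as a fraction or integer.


At equilibrium, Qd = Qs.
98 - 4P = 16 + 3P
98 - 16 = 4P + 3P
82 = 7P
P* = 82/7 = 82/7

82/7


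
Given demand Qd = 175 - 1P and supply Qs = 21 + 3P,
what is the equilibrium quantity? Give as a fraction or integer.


First find equilibrium price:
175 - 1P = 21 + 3P
P* = 154/4 = 77/2
Then substitute into demand:
Q* = 175 - 1 * 77/2 = 273/2

273/2


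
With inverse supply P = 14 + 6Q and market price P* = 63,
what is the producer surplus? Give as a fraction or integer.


Minimum supply price (at Q=0): P_min = 14
Quantity supplied at P* = 63:
Q* = (63 - 14)/6 = 49/6
PS = (1/2) * Q* * (P* - P_min)
PS = (1/2) * 49/6 * (63 - 14)
PS = (1/2) * 49/6 * 49 = 2401/12

2401/12


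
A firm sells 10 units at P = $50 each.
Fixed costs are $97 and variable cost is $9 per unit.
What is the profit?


Total Revenue = P * Q = 50 * 10 = $500
Total Cost = FC + VC*Q = 97 + 9*10 = $187
Profit = TR - TC = 500 - 187 = $313

$313


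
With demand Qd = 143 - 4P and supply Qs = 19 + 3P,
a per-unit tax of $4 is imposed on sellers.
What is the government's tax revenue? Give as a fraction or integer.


With tax on sellers, new supply: Qs' = 19 + 3(P - 4)
= 7 + 3P
New equilibrium quantity:
Q_new = 457/7
Tax revenue = tax * Q_new = 4 * 457/7 = 1828/7

1828/7


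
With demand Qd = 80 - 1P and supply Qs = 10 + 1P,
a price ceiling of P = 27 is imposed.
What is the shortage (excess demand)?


At P = 27:
Qd = 80 - 1*27 = 53
Qs = 10 + 1*27 = 37
Shortage = Qd - Qs = 53 - 37 = 16

16


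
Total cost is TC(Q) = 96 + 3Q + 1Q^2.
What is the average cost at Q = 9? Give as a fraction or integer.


TC(9) = 96 + 3*9 + 1*9^2
TC(9) = 96 + 27 + 81 = 204
AC = TC/Q = 204/9 = 68/3

68/3


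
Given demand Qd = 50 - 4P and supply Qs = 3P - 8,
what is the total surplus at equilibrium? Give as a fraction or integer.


Find equilibrium: 50 - 4P = 3P - 8
50 + 8 = 7P
P* = 58/7 = 58/7
Q* = 3*58/7 - 8 = 118/7
Inverse demand: P = 25/2 - Q/4, so P_max = 25/2
Inverse supply: P = 8/3 + Q/3, so P_min = 8/3
CS = (1/2) * 118/7 * (25/2 - 58/7) = 3481/98
PS = (1/2) * 118/7 * (58/7 - 8/3) = 6962/147
TS = CS + PS = 3481/98 + 6962/147 = 3481/42

3481/42


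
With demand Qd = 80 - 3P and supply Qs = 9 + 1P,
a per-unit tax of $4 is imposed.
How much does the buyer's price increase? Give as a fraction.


With a per-unit tax, the buyer's price increase depends on relative slopes.
Supply slope: d = 1, Demand slope: b = 3
Buyer's price increase = d * tax / (b + d)
= 1 * 4 / (3 + 1)
= 4 / 4 = 1

1


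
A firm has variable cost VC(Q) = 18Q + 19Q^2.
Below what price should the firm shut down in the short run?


AVC(Q) = VC(Q)/Q = 18 + 19Q
AVC is increasing in Q, so minimum AVC is at Q -> 0+.
Min AVC = 18
The firm should shut down if P < 18.

18


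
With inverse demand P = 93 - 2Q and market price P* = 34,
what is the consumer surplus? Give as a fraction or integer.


Maximum willingness to pay (at Q=0): P_max = 93
Quantity demanded at P* = 34:
Q* = (93 - 34)/2 = 59/2
CS = (1/2) * Q* * (P_max - P*)
CS = (1/2) * 59/2 * (93 - 34)
CS = (1/2) * 59/2 * 59 = 3481/4

3481/4


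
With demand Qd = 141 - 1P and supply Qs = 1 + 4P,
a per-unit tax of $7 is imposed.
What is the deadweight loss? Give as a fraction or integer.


Pre-tax equilibrium quantity: Q* = 113
Post-tax equilibrium quantity: Q_tax = 537/5
Reduction in quantity: Q* - Q_tax = 28/5
DWL = (1/2) * tax * (Q* - Q_tax)
DWL = (1/2) * 7 * 28/5 = 98/5

98/5


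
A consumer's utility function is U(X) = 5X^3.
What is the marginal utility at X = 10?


MU = dU/dX = 5*3*X^(3-1)
MU = 15*X^2
At X = 10:
MU = 15 * 10^2
MU = 15 * 100 = 1500

1500


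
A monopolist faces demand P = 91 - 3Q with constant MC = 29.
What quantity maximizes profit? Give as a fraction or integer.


TR = P*Q = (91 - 3Q)Q = 91Q - 3Q^2
MR = dTR/dQ = 91 - 6Q
Set MR = MC:
91 - 6Q = 29
62 = 6Q
Q* = 62/6 = 31/3

31/3


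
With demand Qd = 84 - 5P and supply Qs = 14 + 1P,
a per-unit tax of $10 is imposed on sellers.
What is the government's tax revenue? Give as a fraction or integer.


With tax on sellers, new supply: Qs' = 14 + 1(P - 10)
= 4 + 1P
New equilibrium quantity:
Q_new = 52/3
Tax revenue = tax * Q_new = 10 * 52/3 = 520/3

520/3


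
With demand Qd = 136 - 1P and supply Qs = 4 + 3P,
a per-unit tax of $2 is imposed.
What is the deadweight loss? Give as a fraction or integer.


Pre-tax equilibrium quantity: Q* = 103
Post-tax equilibrium quantity: Q_tax = 203/2
Reduction in quantity: Q* - Q_tax = 3/2
DWL = (1/2) * tax * (Q* - Q_tax)
DWL = (1/2) * 2 * 3/2 = 3/2

3/2


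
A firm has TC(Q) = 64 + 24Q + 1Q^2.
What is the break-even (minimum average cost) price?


AC(Q) = 64/Q + 24 + 1Q
To minimize: dAC/dQ = -64/Q^2 + 1 = 0
Q^2 = 64/1 = 64
Q* = 8
Min AC = 64/8 + 24 + 1*8
Min AC = 8 + 24 + 8 = 40

40


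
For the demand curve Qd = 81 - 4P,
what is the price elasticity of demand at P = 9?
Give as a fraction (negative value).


dQ/dP = -4
At P = 9: Q = 81 - 4*9 = 45
E = (dQ/dP)(P/Q) = (-4)(9/45) = -4/5

-4/5


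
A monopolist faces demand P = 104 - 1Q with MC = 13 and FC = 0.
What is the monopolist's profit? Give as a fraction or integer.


MR = MC: 104 - 2Q = 13
Q* = 91/2
P* = 104 - 1*91/2 = 117/2
Profit = (P* - MC)*Q* - FC
= (117/2 - 13)*91/2 - 0
= 91/2*91/2 - 0
= 8281/4 - 0 = 8281/4

8281/4


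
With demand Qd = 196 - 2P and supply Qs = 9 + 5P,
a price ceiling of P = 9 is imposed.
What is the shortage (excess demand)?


At P = 9:
Qd = 196 - 2*9 = 178
Qs = 9 + 5*9 = 54
Shortage = Qd - Qs = 178 - 54 = 124

124


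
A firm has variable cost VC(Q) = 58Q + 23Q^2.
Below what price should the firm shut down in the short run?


AVC(Q) = VC(Q)/Q = 58 + 23Q
AVC is increasing in Q, so minimum AVC is at Q -> 0+.
Min AVC = 58
The firm should shut down if P < 58.

58


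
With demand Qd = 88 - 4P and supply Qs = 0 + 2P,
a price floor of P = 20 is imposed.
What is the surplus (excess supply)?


At P = 20:
Qd = 88 - 4*20 = 8
Qs = 0 + 2*20 = 40
Surplus = Qs - Qd = 40 - 8 = 32

32


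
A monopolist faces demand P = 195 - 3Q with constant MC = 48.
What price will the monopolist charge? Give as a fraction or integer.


MR = 195 - 6Q
Set MR = MC: 195 - 6Q = 48
Q* = 49/2
Substitute into demand:
P* = 195 - 3*49/2 = 243/2

243/2


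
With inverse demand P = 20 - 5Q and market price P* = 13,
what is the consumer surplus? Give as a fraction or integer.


Maximum willingness to pay (at Q=0): P_max = 20
Quantity demanded at P* = 13:
Q* = (20 - 13)/5 = 7/5
CS = (1/2) * Q* * (P_max - P*)
CS = (1/2) * 7/5 * (20 - 13)
CS = (1/2) * 7/5 * 7 = 49/10

49/10


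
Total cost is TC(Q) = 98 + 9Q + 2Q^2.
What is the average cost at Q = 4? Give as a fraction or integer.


TC(4) = 98 + 9*4 + 2*4^2
TC(4) = 98 + 36 + 32 = 166
AC = TC/Q = 166/4 = 83/2

83/2


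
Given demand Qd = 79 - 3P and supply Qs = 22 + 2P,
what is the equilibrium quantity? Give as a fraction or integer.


First find equilibrium price:
79 - 3P = 22 + 2P
P* = 57/5 = 57/5
Then substitute into demand:
Q* = 79 - 3 * 57/5 = 224/5

224/5


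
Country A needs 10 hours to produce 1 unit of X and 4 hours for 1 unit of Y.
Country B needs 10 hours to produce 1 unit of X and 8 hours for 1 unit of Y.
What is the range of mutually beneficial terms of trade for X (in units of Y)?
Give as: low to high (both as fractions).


Opportunity cost of X for Country A = hours_X / hours_Y = 10/4 = 5/2 units of Y
Opportunity cost of X for Country B = hours_X / hours_Y = 10/8 = 5/4 units of Y
Terms of trade must be between the two opportunity costs.
Range: 5/4 to 5/2

5/4 to 5/2


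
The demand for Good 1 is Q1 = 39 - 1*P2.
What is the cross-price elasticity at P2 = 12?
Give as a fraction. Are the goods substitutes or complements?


dQ1/dP2 = -1
At P2 = 12: Q1 = 39 - 1*12 = 27
Exy = (dQ1/dP2)(P2/Q1) = -1 * 12 / 27 = -4/9
Since Exy < 0, the goods are complements.

-4/9 (complements)


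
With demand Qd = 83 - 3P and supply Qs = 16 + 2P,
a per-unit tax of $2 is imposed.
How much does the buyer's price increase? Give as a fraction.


With a per-unit tax, the buyer's price increase depends on relative slopes.
Supply slope: d = 2, Demand slope: b = 3
Buyer's price increase = d * tax / (b + d)
= 2 * 2 / (3 + 2)
= 4 / 5 = 4/5

4/5


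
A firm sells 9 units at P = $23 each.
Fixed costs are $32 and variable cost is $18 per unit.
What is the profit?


Total Revenue = P * Q = 23 * 9 = $207
Total Cost = FC + VC*Q = 32 + 18*9 = $194
Profit = TR - TC = 207 - 194 = $13

$13


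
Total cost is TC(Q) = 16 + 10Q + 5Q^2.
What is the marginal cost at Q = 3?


MC = dTC/dQ = 10 + 2*5*Q
At Q = 3:
MC = 10 + 10*3
MC = 10 + 30 = 40

40


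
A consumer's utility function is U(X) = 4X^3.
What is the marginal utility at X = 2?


MU = dU/dX = 4*3*X^(3-1)
MU = 12*X^2
At X = 2:
MU = 12 * 2^2
MU = 12 * 4 = 48

48


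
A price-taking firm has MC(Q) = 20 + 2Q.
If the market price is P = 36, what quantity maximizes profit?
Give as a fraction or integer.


In perfect competition, profit is maximized where P = MC.
36 = 20 + 2Q
16 = 2Q
Q* = 16/2 = 8

8


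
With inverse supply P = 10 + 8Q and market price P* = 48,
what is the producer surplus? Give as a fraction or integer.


Minimum supply price (at Q=0): P_min = 10
Quantity supplied at P* = 48:
Q* = (48 - 10)/8 = 19/4
PS = (1/2) * Q* * (P* - P_min)
PS = (1/2) * 19/4 * (48 - 10)
PS = (1/2) * 19/4 * 38 = 361/4

361/4


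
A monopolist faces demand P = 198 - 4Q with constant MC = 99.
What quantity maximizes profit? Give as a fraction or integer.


TR = P*Q = (198 - 4Q)Q = 198Q - 4Q^2
MR = dTR/dQ = 198 - 8Q
Set MR = MC:
198 - 8Q = 99
99 = 8Q
Q* = 99/8 = 99/8

99/8


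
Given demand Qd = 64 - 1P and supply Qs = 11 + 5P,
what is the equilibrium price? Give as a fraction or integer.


At equilibrium, Qd = Qs.
64 - 1P = 11 + 5P
64 - 11 = 1P + 5P
53 = 6P
P* = 53/6 = 53/6

53/6


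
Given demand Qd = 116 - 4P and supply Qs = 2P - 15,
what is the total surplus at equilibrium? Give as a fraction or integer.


Find equilibrium: 116 - 4P = 2P - 15
116 + 15 = 6P
P* = 131/6 = 131/6
Q* = 2*131/6 - 15 = 86/3
Inverse demand: P = 29 - Q/4, so P_max = 29
Inverse supply: P = 15/2 + Q/2, so P_min = 15/2
CS = (1/2) * 86/3 * (29 - 131/6) = 1849/18
PS = (1/2) * 86/3 * (131/6 - 15/2) = 1849/9
TS = CS + PS = 1849/18 + 1849/9 = 1849/6

1849/6


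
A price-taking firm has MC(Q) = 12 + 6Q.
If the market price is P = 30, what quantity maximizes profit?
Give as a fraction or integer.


In perfect competition, profit is maximized where P = MC.
30 = 12 + 6Q
18 = 6Q
Q* = 18/6 = 3

3


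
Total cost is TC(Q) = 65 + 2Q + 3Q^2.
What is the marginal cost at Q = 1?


MC = dTC/dQ = 2 + 2*3*Q
At Q = 1:
MC = 2 + 6*1
MC = 2 + 6 = 8

8


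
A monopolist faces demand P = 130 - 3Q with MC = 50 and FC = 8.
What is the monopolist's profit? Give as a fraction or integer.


MR = MC: 130 - 6Q = 50
Q* = 40/3
P* = 130 - 3*40/3 = 90
Profit = (P* - MC)*Q* - FC
= (90 - 50)*40/3 - 8
= 40*40/3 - 8
= 1600/3 - 8 = 1576/3

1576/3


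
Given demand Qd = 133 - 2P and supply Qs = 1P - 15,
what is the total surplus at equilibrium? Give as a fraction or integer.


Find equilibrium: 133 - 2P = 1P - 15
133 + 15 = 3P
P* = 148/3 = 148/3
Q* = 1*148/3 - 15 = 103/3
Inverse demand: P = 133/2 - Q/2, so P_max = 133/2
Inverse supply: P = 15 + Q/1, so P_min = 15
CS = (1/2) * 103/3 * (133/2 - 148/3) = 10609/36
PS = (1/2) * 103/3 * (148/3 - 15) = 10609/18
TS = CS + PS = 10609/36 + 10609/18 = 10609/12

10609/12


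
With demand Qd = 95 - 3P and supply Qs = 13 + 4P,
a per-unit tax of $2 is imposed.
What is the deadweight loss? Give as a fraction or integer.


Pre-tax equilibrium quantity: Q* = 419/7
Post-tax equilibrium quantity: Q_tax = 395/7
Reduction in quantity: Q* - Q_tax = 24/7
DWL = (1/2) * tax * (Q* - Q_tax)
DWL = (1/2) * 2 * 24/7 = 24/7

24/7


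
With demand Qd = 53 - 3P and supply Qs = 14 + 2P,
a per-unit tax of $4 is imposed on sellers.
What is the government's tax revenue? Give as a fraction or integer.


With tax on sellers, new supply: Qs' = 14 + 2(P - 4)
= 6 + 2P
New equilibrium quantity:
Q_new = 124/5
Tax revenue = tax * Q_new = 4 * 124/5 = 496/5

496/5


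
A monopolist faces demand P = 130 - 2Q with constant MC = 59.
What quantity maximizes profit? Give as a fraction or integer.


TR = P*Q = (130 - 2Q)Q = 130Q - 2Q^2
MR = dTR/dQ = 130 - 4Q
Set MR = MC:
130 - 4Q = 59
71 = 4Q
Q* = 71/4 = 71/4

71/4


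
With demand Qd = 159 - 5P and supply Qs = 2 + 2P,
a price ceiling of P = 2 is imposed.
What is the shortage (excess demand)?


At P = 2:
Qd = 159 - 5*2 = 149
Qs = 2 + 2*2 = 6
Shortage = Qd - Qs = 149 - 6 = 143

143


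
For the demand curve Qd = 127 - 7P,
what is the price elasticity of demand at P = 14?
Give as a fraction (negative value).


dQ/dP = -7
At P = 14: Q = 127 - 7*14 = 29
E = (dQ/dP)(P/Q) = (-7)(14/29) = -98/29

-98/29


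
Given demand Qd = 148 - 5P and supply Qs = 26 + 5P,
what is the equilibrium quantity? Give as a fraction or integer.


First find equilibrium price:
148 - 5P = 26 + 5P
P* = 122/10 = 61/5
Then substitute into demand:
Q* = 148 - 5 * 61/5 = 87

87


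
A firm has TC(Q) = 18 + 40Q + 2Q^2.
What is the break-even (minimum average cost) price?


AC(Q) = 18/Q + 40 + 2Q
To minimize: dAC/dQ = -18/Q^2 + 2 = 0
Q^2 = 18/2 = 9
Q* = 3
Min AC = 18/3 + 40 + 2*3
Min AC = 6 + 40 + 6 = 52

52


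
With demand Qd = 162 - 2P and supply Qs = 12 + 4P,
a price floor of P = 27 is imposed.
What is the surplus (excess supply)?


At P = 27:
Qd = 162 - 2*27 = 108
Qs = 12 + 4*27 = 120
Surplus = Qs - Qd = 120 - 108 = 12

12


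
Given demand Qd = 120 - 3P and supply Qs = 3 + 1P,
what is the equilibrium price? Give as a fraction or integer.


At equilibrium, Qd = Qs.
120 - 3P = 3 + 1P
120 - 3 = 3P + 1P
117 = 4P
P* = 117/4 = 117/4

117/4


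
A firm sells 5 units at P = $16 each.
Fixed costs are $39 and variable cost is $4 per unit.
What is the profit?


Total Revenue = P * Q = 16 * 5 = $80
Total Cost = FC + VC*Q = 39 + 4*5 = $59
Profit = TR - TC = 80 - 59 = $21

$21


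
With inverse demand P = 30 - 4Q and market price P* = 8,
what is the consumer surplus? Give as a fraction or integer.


Maximum willingness to pay (at Q=0): P_max = 30
Quantity demanded at P* = 8:
Q* = (30 - 8)/4 = 11/2
CS = (1/2) * Q* * (P_max - P*)
CS = (1/2) * 11/2 * (30 - 8)
CS = (1/2) * 11/2 * 22 = 121/2

121/2


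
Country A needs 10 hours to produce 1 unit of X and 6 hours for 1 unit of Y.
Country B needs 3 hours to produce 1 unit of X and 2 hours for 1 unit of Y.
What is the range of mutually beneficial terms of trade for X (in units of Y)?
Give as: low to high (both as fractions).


Opportunity cost of X for Country A = hours_X / hours_Y = 10/6 = 5/3 units of Y
Opportunity cost of X for Country B = hours_X / hours_Y = 3/2 = 3/2 units of Y
Terms of trade must be between the two opportunity costs.
Range: 3/2 to 5/3

3/2 to 5/3


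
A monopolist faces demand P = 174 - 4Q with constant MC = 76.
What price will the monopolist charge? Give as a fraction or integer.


MR = 174 - 8Q
Set MR = MC: 174 - 8Q = 76
Q* = 49/4
Substitute into demand:
P* = 174 - 4*49/4 = 125

125


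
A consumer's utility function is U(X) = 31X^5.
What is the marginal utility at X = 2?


MU = dU/dX = 31*5*X^(5-1)
MU = 155*X^4
At X = 2:
MU = 155 * 2^4
MU = 155 * 16 = 2480

2480


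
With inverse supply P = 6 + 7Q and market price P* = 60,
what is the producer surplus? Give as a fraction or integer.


Minimum supply price (at Q=0): P_min = 6
Quantity supplied at P* = 60:
Q* = (60 - 6)/7 = 54/7
PS = (1/2) * Q* * (P* - P_min)
PS = (1/2) * 54/7 * (60 - 6)
PS = (1/2) * 54/7 * 54 = 1458/7

1458/7


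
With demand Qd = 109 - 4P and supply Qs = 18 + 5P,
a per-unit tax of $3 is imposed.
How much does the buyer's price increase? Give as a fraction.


With a per-unit tax, the buyer's price increase depends on relative slopes.
Supply slope: d = 5, Demand slope: b = 4
Buyer's price increase = d * tax / (b + d)
= 5 * 3 / (4 + 5)
= 15 / 9 = 5/3

5/3


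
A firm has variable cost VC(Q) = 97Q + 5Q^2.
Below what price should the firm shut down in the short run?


AVC(Q) = VC(Q)/Q = 97 + 5Q
AVC is increasing in Q, so minimum AVC is at Q -> 0+.
Min AVC = 97
The firm should shut down if P < 97.

97


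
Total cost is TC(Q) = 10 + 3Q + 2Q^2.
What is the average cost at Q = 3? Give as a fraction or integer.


TC(3) = 10 + 3*3 + 2*3^2
TC(3) = 10 + 9 + 18 = 37
AC = TC/Q = 37/3 = 37/3

37/3


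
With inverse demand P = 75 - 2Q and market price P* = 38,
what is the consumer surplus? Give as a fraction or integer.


Maximum willingness to pay (at Q=0): P_max = 75
Quantity demanded at P* = 38:
Q* = (75 - 38)/2 = 37/2
CS = (1/2) * Q* * (P_max - P*)
CS = (1/2) * 37/2 * (75 - 38)
CS = (1/2) * 37/2 * 37 = 1369/4

1369/4


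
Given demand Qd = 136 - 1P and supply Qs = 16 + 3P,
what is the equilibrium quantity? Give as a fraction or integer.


First find equilibrium price:
136 - 1P = 16 + 3P
P* = 120/4 = 30
Then substitute into demand:
Q* = 136 - 1 * 30 = 106

106


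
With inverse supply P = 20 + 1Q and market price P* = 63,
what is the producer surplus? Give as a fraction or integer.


Minimum supply price (at Q=0): P_min = 20
Quantity supplied at P* = 63:
Q* = (63 - 20)/1 = 43
PS = (1/2) * Q* * (P* - P_min)
PS = (1/2) * 43 * (63 - 20)
PS = (1/2) * 43 * 43 = 1849/2

1849/2


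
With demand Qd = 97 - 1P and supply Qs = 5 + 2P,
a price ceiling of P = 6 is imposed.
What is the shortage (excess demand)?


At P = 6:
Qd = 97 - 1*6 = 91
Qs = 5 + 2*6 = 17
Shortage = Qd - Qs = 91 - 17 = 74

74


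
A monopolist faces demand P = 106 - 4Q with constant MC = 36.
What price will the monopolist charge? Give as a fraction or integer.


MR = 106 - 8Q
Set MR = MC: 106 - 8Q = 36
Q* = 35/4
Substitute into demand:
P* = 106 - 4*35/4 = 71

71


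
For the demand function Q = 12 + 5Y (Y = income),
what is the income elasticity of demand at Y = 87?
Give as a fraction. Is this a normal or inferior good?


dQ/dY = 5
At Y = 87: Q = 12 + 5*87 = 447
Ey = (dQ/dY)(Y/Q) = 5 * 87 / 447 = 145/149
Since Ey > 0, this is a normal good.

145/149 (normal good)


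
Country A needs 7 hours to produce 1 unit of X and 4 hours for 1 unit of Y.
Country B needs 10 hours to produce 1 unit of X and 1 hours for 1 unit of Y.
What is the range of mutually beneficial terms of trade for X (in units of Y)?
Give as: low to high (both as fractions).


Opportunity cost of X for Country A = hours_X / hours_Y = 7/4 = 7/4 units of Y
Opportunity cost of X for Country B = hours_X / hours_Y = 10/1 = 10 units of Y
Terms of trade must be between the two opportunity costs.
Range: 7/4 to 10

7/4 to 10


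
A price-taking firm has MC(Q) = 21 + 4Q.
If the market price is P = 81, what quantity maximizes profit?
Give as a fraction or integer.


In perfect competition, profit is maximized where P = MC.
81 = 21 + 4Q
60 = 4Q
Q* = 60/4 = 15

15


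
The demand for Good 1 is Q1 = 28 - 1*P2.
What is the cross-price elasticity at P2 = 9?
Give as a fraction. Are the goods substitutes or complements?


dQ1/dP2 = -1
At P2 = 9: Q1 = 28 - 1*9 = 19
Exy = (dQ1/dP2)(P2/Q1) = -1 * 9 / 19 = -9/19
Since Exy < 0, the goods are complements.

-9/19 (complements)


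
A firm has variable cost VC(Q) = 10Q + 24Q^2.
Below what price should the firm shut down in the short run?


AVC(Q) = VC(Q)/Q = 10 + 24Q
AVC is increasing in Q, so minimum AVC is at Q -> 0+.
Min AVC = 10
The firm should shut down if P < 10.

10


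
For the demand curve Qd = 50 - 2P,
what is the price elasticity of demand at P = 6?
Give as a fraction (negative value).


dQ/dP = -2
At P = 6: Q = 50 - 2*6 = 38
E = (dQ/dP)(P/Q) = (-2)(6/38) = -6/19

-6/19


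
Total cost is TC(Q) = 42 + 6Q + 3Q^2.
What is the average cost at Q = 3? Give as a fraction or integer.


TC(3) = 42 + 6*3 + 3*3^2
TC(3) = 42 + 18 + 27 = 87
AC = TC/Q = 87/3 = 29

29


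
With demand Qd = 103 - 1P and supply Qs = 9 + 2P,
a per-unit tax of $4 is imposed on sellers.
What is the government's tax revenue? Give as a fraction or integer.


With tax on sellers, new supply: Qs' = 9 + 2(P - 4)
= 1 + 2P
New equilibrium quantity:
Q_new = 69
Tax revenue = tax * Q_new = 4 * 69 = 276

276


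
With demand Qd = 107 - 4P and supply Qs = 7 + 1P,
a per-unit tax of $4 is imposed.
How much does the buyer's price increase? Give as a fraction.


With a per-unit tax, the buyer's price increase depends on relative slopes.
Supply slope: d = 1, Demand slope: b = 4
Buyer's price increase = d * tax / (b + d)
= 1 * 4 / (4 + 1)
= 4 / 5 = 4/5

4/5


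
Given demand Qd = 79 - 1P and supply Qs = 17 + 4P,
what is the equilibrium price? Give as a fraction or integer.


At equilibrium, Qd = Qs.
79 - 1P = 17 + 4P
79 - 17 = 1P + 4P
62 = 5P
P* = 62/5 = 62/5

62/5


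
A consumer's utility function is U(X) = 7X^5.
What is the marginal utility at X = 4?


MU = dU/dX = 7*5*X^(5-1)
MU = 35*X^4
At X = 4:
MU = 35 * 4^4
MU = 35 * 256 = 8960

8960


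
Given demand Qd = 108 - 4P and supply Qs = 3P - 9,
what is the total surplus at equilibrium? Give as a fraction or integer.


Find equilibrium: 108 - 4P = 3P - 9
108 + 9 = 7P
P* = 117/7 = 117/7
Q* = 3*117/7 - 9 = 288/7
Inverse demand: P = 27 - Q/4, so P_max = 27
Inverse supply: P = 3 + Q/3, so P_min = 3
CS = (1/2) * 288/7 * (27 - 117/7) = 10368/49
PS = (1/2) * 288/7 * (117/7 - 3) = 13824/49
TS = CS + PS = 10368/49 + 13824/49 = 3456/7

3456/7


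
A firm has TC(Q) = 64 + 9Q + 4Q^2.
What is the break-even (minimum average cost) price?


AC(Q) = 64/Q + 9 + 4Q
To minimize: dAC/dQ = -64/Q^2 + 4 = 0
Q^2 = 64/4 = 16
Q* = 4
Min AC = 64/4 + 9 + 4*4
Min AC = 16 + 9 + 16 = 41

41


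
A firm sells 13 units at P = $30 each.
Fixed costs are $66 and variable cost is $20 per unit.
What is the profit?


Total Revenue = P * Q = 30 * 13 = $390
Total Cost = FC + VC*Q = 66 + 20*13 = $326
Profit = TR - TC = 390 - 326 = $64

$64


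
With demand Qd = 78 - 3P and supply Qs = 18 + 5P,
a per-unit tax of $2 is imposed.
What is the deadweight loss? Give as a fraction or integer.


Pre-tax equilibrium quantity: Q* = 111/2
Post-tax equilibrium quantity: Q_tax = 207/4
Reduction in quantity: Q* - Q_tax = 15/4
DWL = (1/2) * tax * (Q* - Q_tax)
DWL = (1/2) * 2 * 15/4 = 15/4

15/4


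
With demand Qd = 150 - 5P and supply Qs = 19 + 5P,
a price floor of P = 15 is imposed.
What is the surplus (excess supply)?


At P = 15:
Qd = 150 - 5*15 = 75
Qs = 19 + 5*15 = 94
Surplus = Qs - Qd = 94 - 75 = 19

19


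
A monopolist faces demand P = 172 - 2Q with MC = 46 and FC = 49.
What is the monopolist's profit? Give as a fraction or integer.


MR = MC: 172 - 4Q = 46
Q* = 63/2
P* = 172 - 2*63/2 = 109
Profit = (P* - MC)*Q* - FC
= (109 - 46)*63/2 - 49
= 63*63/2 - 49
= 3969/2 - 49 = 3871/2

3871/2


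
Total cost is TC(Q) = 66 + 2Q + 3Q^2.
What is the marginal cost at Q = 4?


MC = dTC/dQ = 2 + 2*3*Q
At Q = 4:
MC = 2 + 6*4
MC = 2 + 24 = 26

26


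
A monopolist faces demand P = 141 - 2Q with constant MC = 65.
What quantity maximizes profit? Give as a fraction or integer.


TR = P*Q = (141 - 2Q)Q = 141Q - 2Q^2
MR = dTR/dQ = 141 - 4Q
Set MR = MC:
141 - 4Q = 65
76 = 4Q
Q* = 76/4 = 19

19


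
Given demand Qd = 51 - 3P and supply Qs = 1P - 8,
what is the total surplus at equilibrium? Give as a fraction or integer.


Find equilibrium: 51 - 3P = 1P - 8
51 + 8 = 4P
P* = 59/4 = 59/4
Q* = 1*59/4 - 8 = 27/4
Inverse demand: P = 17 - Q/3, so P_max = 17
Inverse supply: P = 8 + Q/1, so P_min = 8
CS = (1/2) * 27/4 * (17 - 59/4) = 243/32
PS = (1/2) * 27/4 * (59/4 - 8) = 729/32
TS = CS + PS = 243/32 + 729/32 = 243/8

243/8


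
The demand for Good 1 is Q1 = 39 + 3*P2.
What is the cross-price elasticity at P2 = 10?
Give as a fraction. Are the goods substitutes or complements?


dQ1/dP2 = 3
At P2 = 10: Q1 = 39 + 3*10 = 69
Exy = (dQ1/dP2)(P2/Q1) = 3 * 10 / 69 = 10/23
Since Exy > 0, the goods are substitutes.

10/23 (substitutes)


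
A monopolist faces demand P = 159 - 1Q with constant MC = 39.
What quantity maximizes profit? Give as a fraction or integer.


TR = P*Q = (159 - 1Q)Q = 159Q - 1Q^2
MR = dTR/dQ = 159 - 2Q
Set MR = MC:
159 - 2Q = 39
120 = 2Q
Q* = 120/2 = 60

60


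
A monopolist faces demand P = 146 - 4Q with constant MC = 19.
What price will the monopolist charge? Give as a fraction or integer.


MR = 146 - 8Q
Set MR = MC: 146 - 8Q = 19
Q* = 127/8
Substitute into demand:
P* = 146 - 4*127/8 = 165/2

165/2


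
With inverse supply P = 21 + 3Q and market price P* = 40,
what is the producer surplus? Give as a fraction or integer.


Minimum supply price (at Q=0): P_min = 21
Quantity supplied at P* = 40:
Q* = (40 - 21)/3 = 19/3
PS = (1/2) * Q* * (P* - P_min)
PS = (1/2) * 19/3 * (40 - 21)
PS = (1/2) * 19/3 * 19 = 361/6

361/6


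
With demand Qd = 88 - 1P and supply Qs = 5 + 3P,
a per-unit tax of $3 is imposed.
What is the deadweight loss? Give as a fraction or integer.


Pre-tax equilibrium quantity: Q* = 269/4
Post-tax equilibrium quantity: Q_tax = 65
Reduction in quantity: Q* - Q_tax = 9/4
DWL = (1/2) * tax * (Q* - Q_tax)
DWL = (1/2) * 3 * 9/4 = 27/8

27/8


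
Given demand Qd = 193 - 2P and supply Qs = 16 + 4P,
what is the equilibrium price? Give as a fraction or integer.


At equilibrium, Qd = Qs.
193 - 2P = 16 + 4P
193 - 16 = 2P + 4P
177 = 6P
P* = 177/6 = 59/2

59/2


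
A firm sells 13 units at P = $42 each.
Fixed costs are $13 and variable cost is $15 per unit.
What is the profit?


Total Revenue = P * Q = 42 * 13 = $546
Total Cost = FC + VC*Q = 13 + 15*13 = $208
Profit = TR - TC = 546 - 208 = $338

$338


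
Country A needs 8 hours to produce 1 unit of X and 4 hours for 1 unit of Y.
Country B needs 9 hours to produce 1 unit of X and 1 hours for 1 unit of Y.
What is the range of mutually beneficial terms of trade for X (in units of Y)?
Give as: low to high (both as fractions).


Opportunity cost of X for Country A = hours_X / hours_Y = 8/4 = 2 units of Y
Opportunity cost of X for Country B = hours_X / hours_Y = 9/1 = 9 units of Y
Terms of trade must be between the two opportunity costs.
Range: 2 to 9

2 to 9


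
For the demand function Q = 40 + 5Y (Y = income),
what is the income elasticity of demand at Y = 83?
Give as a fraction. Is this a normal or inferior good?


dQ/dY = 5
At Y = 83: Q = 40 + 5*83 = 455
Ey = (dQ/dY)(Y/Q) = 5 * 83 / 455 = 83/91
Since Ey > 0, this is a normal good.

83/91 (normal good)


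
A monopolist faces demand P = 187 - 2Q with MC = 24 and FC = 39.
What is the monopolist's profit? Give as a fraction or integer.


MR = MC: 187 - 4Q = 24
Q* = 163/4
P* = 187 - 2*163/4 = 211/2
Profit = (P* - MC)*Q* - FC
= (211/2 - 24)*163/4 - 39
= 163/2*163/4 - 39
= 26569/8 - 39 = 26257/8

26257/8


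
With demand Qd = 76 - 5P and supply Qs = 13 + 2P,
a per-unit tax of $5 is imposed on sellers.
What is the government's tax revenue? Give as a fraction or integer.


With tax on sellers, new supply: Qs' = 13 + 2(P - 5)
= 3 + 2P
New equilibrium quantity:
Q_new = 167/7
Tax revenue = tax * Q_new = 5 * 167/7 = 835/7

835/7


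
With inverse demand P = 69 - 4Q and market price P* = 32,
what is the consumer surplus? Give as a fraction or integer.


Maximum willingness to pay (at Q=0): P_max = 69
Quantity demanded at P* = 32:
Q* = (69 - 32)/4 = 37/4
CS = (1/2) * Q* * (P_max - P*)
CS = (1/2) * 37/4 * (69 - 32)
CS = (1/2) * 37/4 * 37 = 1369/8

1369/8
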